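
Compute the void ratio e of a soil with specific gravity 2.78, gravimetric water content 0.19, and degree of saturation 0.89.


Result: 0.5935

Derivation:
Using the relation e = Gs * w / S
e = 2.78 * 0.19 / 0.89
e = 0.5935


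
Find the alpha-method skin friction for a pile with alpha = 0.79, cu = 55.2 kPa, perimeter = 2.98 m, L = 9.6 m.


Result: 1247.54 kN

Derivation:
Using Qs = alpha * cu * perimeter * L
Qs = 0.79 * 55.2 * 2.98 * 9.6
Qs = 1247.54 kN


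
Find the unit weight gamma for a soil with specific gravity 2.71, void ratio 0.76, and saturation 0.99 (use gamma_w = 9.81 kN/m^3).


Using gamma = gamma_w * (Gs + S*e) / (1 + e)
Numerator: Gs + S*e = 2.71 + 0.99*0.76 = 3.4624
Denominator: 1 + e = 1 + 0.76 = 1.76
gamma = 9.81 * 3.4624 / 1.76
gamma = 19.299 kN/m^3


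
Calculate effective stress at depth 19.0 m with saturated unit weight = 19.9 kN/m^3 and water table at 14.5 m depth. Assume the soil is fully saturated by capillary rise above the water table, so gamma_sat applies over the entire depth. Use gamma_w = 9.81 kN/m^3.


Total stress = gamma_sat * depth
sigma = 19.9 * 19.0 = 378.1 kPa
Pore water pressure u = gamma_w * (depth - d_wt)
u = 9.81 * (19.0 - 14.5) = 44.145 kPa
Effective stress = sigma - u
sigma' = 378.1 - 44.145 = 333.96 kPa


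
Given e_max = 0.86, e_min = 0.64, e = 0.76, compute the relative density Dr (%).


Using Dr = (e_max - e) / (e_max - e_min) * 100
e_max - e = 0.86 - 0.76 = 0.1
e_max - e_min = 0.86 - 0.64 = 0.22
Dr = 0.1 / 0.22 * 100
Dr = 45.45 %


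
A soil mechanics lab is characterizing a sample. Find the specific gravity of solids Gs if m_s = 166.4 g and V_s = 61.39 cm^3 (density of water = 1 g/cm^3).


Using Gs = m_s / (V_s * rho_w)
Since rho_w = 1 g/cm^3:
Gs = 166.4 / 61.39
Gs = 2.711


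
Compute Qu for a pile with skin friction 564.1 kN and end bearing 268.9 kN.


Using Qu = Qf + Qb
Qu = 564.1 + 268.9
Qu = 833.0 kN


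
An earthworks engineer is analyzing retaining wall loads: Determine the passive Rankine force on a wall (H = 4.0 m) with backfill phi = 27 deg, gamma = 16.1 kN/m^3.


Compute passive earth pressure coefficient:
Kp = tan^2(45 + phi/2) = tan^2(58.5) = 2.66294
Compute passive force:
Pp = 0.5 * Kp * gamma * H^2
Pp = 0.5 * 2.66294 * 16.1 * 4.0^2
Pp = 342.99 kN/m


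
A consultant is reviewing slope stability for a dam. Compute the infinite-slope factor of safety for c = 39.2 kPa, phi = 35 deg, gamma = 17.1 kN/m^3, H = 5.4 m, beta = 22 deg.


Using Fs = c / (gamma*H*sin(beta)*cos(beta)) + tan(phi)/tan(beta)
Cohesion contribution = 39.2 / (17.1*5.4*sin(22)*cos(22))
Cohesion contribution = 1.22224
Friction contribution = tan(35)/tan(22) = 1.73307
Fs = 1.22224 + 1.73307
Fs = 2.955


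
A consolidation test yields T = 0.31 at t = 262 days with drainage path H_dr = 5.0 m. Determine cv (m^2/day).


Using cv = T * H_dr^2 / t
H_dr^2 = 5.0^2 = 25.0
cv = 0.31 * 25.0 / 262
cv = 0.02958 m^2/day


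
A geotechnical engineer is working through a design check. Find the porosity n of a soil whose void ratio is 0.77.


Using the relation n = e / (1 + e)
n = 0.77 / (1 + 0.77)
n = 0.77 / 1.77
n = 0.435


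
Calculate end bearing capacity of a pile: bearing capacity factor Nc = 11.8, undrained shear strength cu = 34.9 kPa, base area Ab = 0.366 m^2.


Using Qb = Nc * cu * Ab
Qb = 11.8 * 34.9 * 0.366
Qb = 150.73 kN


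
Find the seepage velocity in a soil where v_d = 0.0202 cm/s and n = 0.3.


Using v_s = v_d / n
v_s = 0.0202 / 0.3
v_s = 0.06733 cm/s


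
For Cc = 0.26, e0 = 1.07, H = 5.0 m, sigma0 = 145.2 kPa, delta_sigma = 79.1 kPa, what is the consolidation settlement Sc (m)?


Using Sc = Cc * H / (1 + e0) * log10((sigma0 + delta_sigma) / sigma0)
Stress ratio = (145.2 + 79.1) / 145.2 = 1.54477
log10(1.54477) = 0.188863
Cc * H / (1 + e0) = 0.26 * 5.0 / (1 + 1.07) = 0.628019
Sc = 0.628019 * 0.188863
Sc = 0.1186 m


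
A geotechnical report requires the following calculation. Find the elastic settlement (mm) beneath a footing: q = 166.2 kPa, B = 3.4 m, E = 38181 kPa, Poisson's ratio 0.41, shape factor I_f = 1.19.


Using Se = q * B * (1 - nu^2) * I_f / E
1 - nu^2 = 1 - 0.41^2 = 0.8319
Se = 166.2 * 3.4 * 0.8319 * 1.19 / 38181
Se = 0.014651 m
Convert to mm: Se = 0.014651 * 1000 = 14.651 mm


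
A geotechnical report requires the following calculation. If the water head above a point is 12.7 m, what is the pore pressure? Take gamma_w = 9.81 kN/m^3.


Using u = gamma_w * h_w
u = 9.81 * 12.7
u = 124.59 kPa


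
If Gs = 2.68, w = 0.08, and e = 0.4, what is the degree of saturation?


Using S = Gs * w / e
S = 2.68 * 0.08 / 0.4
S = 0.536


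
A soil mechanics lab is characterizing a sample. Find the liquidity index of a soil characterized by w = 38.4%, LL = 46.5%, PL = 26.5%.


First compute the plasticity index:
PI = LL - PL = 46.5 - 26.5 = 20.0
Then compute the liquidity index:
LI = (w - PL) / PI
LI = (38.4 - 26.5) / 20.0
LI = 0.595


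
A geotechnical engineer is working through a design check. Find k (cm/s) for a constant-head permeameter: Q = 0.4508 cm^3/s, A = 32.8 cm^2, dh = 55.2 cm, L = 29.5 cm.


Result: 0.007345 cm/s

Derivation:
Compute hydraulic gradient:
i = dh / L = 55.2 / 29.5 = 1.87119
Then apply Darcy's law:
k = Q / (A * i)
k = 0.4508 / (32.8 * 1.87119)
k = 0.4508 / 61.3749
k = 0.007345 cm/s


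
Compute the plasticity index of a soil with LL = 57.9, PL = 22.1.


Result: 35.8

Derivation:
Using PI = LL - PL
PI = 57.9 - 22.1
PI = 35.8


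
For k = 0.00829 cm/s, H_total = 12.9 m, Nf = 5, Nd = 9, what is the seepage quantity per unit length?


Result: 0.0005941 m^3/s per m

Derivation:
Convert k to m/s for unit consistency with H:
k = 0.00829 cm/s = 0.00829 / 100 m/s = 8.29e-05 m/s
Using q = k * H * Nf / Nd
Nf / Nd = 5 / 9 = 0.5556
q = 8.29e-05 * 12.9 * 0.5556
q = 0.0005941 m^3/s per m


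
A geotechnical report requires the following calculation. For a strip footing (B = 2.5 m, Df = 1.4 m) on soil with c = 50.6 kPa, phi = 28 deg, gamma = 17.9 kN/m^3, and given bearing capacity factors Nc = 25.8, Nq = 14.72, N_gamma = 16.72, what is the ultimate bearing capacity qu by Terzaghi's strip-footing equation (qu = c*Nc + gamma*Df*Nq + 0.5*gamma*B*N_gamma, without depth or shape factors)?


Compute qu = c*Nc + gamma*Df*Nq + 0.5*gamma*B*N_gamma
Term 1: 50.6 * 25.8 = 1305.48
Term 2: 17.9 * 1.4 * 14.72 = 368.8832
Term 3: 0.5 * 17.9 * 2.5 * 16.72 = 374.11
qu = 1305.48 + 368.8832 + 374.11
qu = 2048.47 kPa


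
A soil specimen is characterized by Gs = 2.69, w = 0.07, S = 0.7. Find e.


Using the relation e = Gs * w / S
e = 2.69 * 0.07 / 0.7
e = 0.269


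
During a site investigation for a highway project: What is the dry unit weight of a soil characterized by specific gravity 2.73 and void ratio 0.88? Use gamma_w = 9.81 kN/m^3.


Result: 14.245 kN/m^3

Derivation:
Using gamma_d = Gs * gamma_w / (1 + e)
gamma_d = 2.73 * 9.81 / (1 + 0.88)
gamma_d = 2.73 * 9.81 / 1.88
gamma_d = 14.245 kN/m^3


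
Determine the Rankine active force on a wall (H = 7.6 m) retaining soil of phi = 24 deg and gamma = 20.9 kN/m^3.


Compute active earth pressure coefficient:
Ka = tan^2(45 - phi/2) = tan^2(33.0) = 0.42173
Compute active force:
Pa = 0.5 * Ka * gamma * H^2
Pa = 0.5 * 0.42173 * 20.9 * 7.6^2
Pa = 254.55 kN/m


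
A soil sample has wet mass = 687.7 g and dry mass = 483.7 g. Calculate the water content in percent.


Result: 42.17 %

Derivation:
Using w = (m_wet - m_dry) / m_dry * 100
m_wet - m_dry = 687.7 - 483.7 = 204.0 g
w = 204.0 / 483.7 * 100
w = 42.17 %


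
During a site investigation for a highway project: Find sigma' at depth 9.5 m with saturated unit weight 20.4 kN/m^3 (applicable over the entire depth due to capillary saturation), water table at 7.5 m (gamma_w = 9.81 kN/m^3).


Total stress = gamma_sat * depth
sigma = 20.4 * 9.5 = 193.8 kPa
Pore water pressure u = gamma_w * (depth - d_wt)
u = 9.81 * (9.5 - 7.5) = 19.62 kPa
Effective stress = sigma - u
sigma' = 193.8 - 19.62 = 174.18 kPa


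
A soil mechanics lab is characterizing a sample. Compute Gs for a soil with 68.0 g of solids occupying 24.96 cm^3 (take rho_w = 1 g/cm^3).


Using Gs = m_s / (V_s * rho_w)
Since rho_w = 1 g/cm^3:
Gs = 68.0 / 24.96
Gs = 2.724


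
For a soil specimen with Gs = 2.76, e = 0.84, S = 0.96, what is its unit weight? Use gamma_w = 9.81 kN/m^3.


Using gamma = gamma_w * (Gs + S*e) / (1 + e)
Numerator: Gs + S*e = 2.76 + 0.96*0.84 = 3.5664
Denominator: 1 + e = 1 + 0.84 = 1.84
gamma = 9.81 * 3.5664 / 1.84
gamma = 19.014 kN/m^3


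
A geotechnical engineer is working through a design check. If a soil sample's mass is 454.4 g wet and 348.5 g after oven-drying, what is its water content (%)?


Using w = (m_wet - m_dry) / m_dry * 100
m_wet - m_dry = 454.4 - 348.5 = 105.9 g
w = 105.9 / 348.5 * 100
w = 30.39 %


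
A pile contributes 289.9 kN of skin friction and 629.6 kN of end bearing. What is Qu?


Using Qu = Qf + Qb
Qu = 289.9 + 629.6
Qu = 919.5 kN


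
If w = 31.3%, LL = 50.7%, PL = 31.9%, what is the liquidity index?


First compute the plasticity index:
PI = LL - PL = 50.7 - 31.9 = 18.8
Then compute the liquidity index:
LI = (w - PL) / PI
LI = (31.3 - 31.9) / 18.8
LI = -0.032


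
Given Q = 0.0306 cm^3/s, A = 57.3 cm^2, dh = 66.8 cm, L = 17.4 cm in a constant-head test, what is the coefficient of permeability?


Compute hydraulic gradient:
i = dh / L = 66.8 / 17.4 = 3.83908
Then apply Darcy's law:
k = Q / (A * i)
k = 0.0306 / (57.3 * 3.83908)
k = 0.0306 / 219.979
k = 0.000139 cm/s


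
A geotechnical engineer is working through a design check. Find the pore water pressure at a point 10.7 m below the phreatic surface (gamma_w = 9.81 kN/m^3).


Using u = gamma_w * h_w
u = 9.81 * 10.7
u = 104.97 kPa


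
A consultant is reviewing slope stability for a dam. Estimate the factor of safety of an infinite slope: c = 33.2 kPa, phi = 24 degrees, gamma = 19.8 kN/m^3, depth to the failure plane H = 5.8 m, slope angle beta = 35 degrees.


Result: 1.251

Derivation:
Using Fs = c / (gamma*H*sin(beta)*cos(beta)) + tan(phi)/tan(beta)
Cohesion contribution = 33.2 / (19.8*5.8*sin(35)*cos(35))
Cohesion contribution = 0.615303
Friction contribution = tan(24)/tan(35) = 0.635852
Fs = 0.615303 + 0.635852
Fs = 1.251


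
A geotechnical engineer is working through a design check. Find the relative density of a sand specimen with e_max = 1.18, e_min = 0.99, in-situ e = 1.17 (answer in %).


Using Dr = (e_max - e) / (e_max - e_min) * 100
e_max - e = 1.18 - 1.17 = 0.01
e_max - e_min = 1.18 - 0.99 = 0.19
Dr = 0.01 / 0.19 * 100
Dr = 5.26 %


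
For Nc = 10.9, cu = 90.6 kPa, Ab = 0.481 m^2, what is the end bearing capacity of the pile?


Using Qb = Nc * cu * Ab
Qb = 10.9 * 90.6 * 0.481
Qb = 475.01 kN


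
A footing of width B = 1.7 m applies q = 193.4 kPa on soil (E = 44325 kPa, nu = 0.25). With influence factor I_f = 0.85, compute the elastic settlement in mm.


Using Se = q * B * (1 - nu^2) * I_f / E
1 - nu^2 = 1 - 0.25^2 = 0.9375
Se = 193.4 * 1.7 * 0.9375 * 0.85 / 44325
Se = 0.005911 m
Convert to mm: Se = 0.005911 * 1000 = 5.911 mm


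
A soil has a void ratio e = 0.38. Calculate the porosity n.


Using the relation n = e / (1 + e)
n = 0.38 / (1 + 0.38)
n = 0.38 / 1.38
n = 0.2754


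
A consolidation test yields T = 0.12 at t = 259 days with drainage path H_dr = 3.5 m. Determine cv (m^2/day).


Using cv = T * H_dr^2 / t
H_dr^2 = 3.5^2 = 12.25
cv = 0.12 * 12.25 / 259
cv = 0.00568 m^2/day


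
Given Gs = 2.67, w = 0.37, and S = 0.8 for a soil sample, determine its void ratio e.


Using the relation e = Gs * w / S
e = 2.67 * 0.37 / 0.8
e = 1.2349


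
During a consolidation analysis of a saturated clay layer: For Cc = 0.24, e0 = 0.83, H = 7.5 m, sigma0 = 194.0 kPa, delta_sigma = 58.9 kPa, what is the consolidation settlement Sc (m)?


Result: 0.1133 m

Derivation:
Using Sc = Cc * H / (1 + e0) * log10((sigma0 + delta_sigma) / sigma0)
Stress ratio = (194.0 + 58.9) / 194.0 = 1.30361
log10(1.30361) = 0.115147
Cc * H / (1 + e0) = 0.24 * 7.5 / (1 + 0.83) = 0.983607
Sc = 0.983607 * 0.115147
Sc = 0.1133 m


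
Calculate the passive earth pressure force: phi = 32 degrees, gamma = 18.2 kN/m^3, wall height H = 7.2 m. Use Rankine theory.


Compute passive earth pressure coefficient:
Kp = tan^2(45 + phi/2) = tan^2(61.0) = 3.254588
Compute passive force:
Pp = 0.5 * Kp * gamma * H^2
Pp = 0.5 * 3.254588 * 18.2 * 7.2^2
Pp = 1535.33 kN/m


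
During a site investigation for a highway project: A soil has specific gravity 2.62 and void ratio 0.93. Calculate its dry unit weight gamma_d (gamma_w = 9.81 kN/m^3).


Result: 13.317 kN/m^3

Derivation:
Using gamma_d = Gs * gamma_w / (1 + e)
gamma_d = 2.62 * 9.81 / (1 + 0.93)
gamma_d = 2.62 * 9.81 / 1.93
gamma_d = 13.317 kN/m^3


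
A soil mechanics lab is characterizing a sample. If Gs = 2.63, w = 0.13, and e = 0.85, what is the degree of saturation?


Using S = Gs * w / e
S = 2.63 * 0.13 / 0.85
S = 0.4022


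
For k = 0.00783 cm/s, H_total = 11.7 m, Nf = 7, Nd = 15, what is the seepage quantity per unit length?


Convert k to m/s for unit consistency with H:
k = 0.00783 cm/s = 0.00783 / 100 m/s = 7.83e-05 m/s
Using q = k * H * Nf / Nd
Nf / Nd = 7 / 15 = 0.4667
q = 7.83e-05 * 11.7 * 0.4667
q = 0.0004275 m^3/s per m


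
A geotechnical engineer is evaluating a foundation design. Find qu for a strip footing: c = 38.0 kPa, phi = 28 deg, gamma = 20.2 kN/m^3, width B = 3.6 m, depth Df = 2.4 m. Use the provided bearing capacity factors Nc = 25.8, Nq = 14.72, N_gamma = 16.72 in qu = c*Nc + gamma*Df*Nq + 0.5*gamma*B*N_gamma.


Result: 2301.96 kPa

Derivation:
Compute qu = c*Nc + gamma*Df*Nq + 0.5*gamma*B*N_gamma
Term 1: 38.0 * 25.8 = 980.4
Term 2: 20.2 * 2.4 * 14.72 = 713.6256
Term 3: 0.5 * 20.2 * 3.6 * 16.72 = 607.9392
qu = 980.4 + 713.6256 + 607.9392
qu = 2301.96 kPa


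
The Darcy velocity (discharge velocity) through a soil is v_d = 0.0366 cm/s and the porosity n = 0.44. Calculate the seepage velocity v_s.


Using v_s = v_d / n
v_s = 0.0366 / 0.44
v_s = 0.08318 cm/s


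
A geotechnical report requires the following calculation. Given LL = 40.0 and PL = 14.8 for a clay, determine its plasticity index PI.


Using PI = LL - PL
PI = 40.0 - 14.8
PI = 25.2


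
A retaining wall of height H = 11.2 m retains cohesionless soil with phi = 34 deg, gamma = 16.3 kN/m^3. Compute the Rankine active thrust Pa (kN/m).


Compute active earth pressure coefficient:
Ka = tan^2(45 - phi/2) = tan^2(28.0) = 0.282715
Compute active force:
Pa = 0.5 * Ka * gamma * H^2
Pa = 0.5 * 0.282715 * 16.3 * 11.2^2
Pa = 289.03 kN/m


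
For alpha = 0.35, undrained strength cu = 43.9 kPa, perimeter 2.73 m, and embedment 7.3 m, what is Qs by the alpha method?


Result: 306.21 kN

Derivation:
Using Qs = alpha * cu * perimeter * L
Qs = 0.35 * 43.9 * 2.73 * 7.3
Qs = 306.21 kN


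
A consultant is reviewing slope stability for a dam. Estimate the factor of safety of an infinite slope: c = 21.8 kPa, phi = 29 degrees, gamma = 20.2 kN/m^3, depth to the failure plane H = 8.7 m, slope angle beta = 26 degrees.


Result: 1.451

Derivation:
Using Fs = c / (gamma*H*sin(beta)*cos(beta)) + tan(phi)/tan(beta)
Cohesion contribution = 21.8 / (20.2*8.7*sin(26)*cos(26))
Cohesion contribution = 0.314836
Friction contribution = tan(29)/tan(26) = 1.1365
Fs = 0.314836 + 1.1365
Fs = 1.451


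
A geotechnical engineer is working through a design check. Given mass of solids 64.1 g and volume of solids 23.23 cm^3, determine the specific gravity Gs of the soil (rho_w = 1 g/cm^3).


Using Gs = m_s / (V_s * rho_w)
Since rho_w = 1 g/cm^3:
Gs = 64.1 / 23.23
Gs = 2.759


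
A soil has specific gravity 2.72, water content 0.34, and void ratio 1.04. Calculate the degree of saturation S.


Using S = Gs * w / e
S = 2.72 * 0.34 / 1.04
S = 0.8892


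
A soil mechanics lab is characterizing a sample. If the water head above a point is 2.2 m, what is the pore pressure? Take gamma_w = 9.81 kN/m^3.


Using u = gamma_w * h_w
u = 9.81 * 2.2
u = 21.58 kPa


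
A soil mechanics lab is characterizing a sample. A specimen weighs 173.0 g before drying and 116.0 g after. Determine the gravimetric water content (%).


Using w = (m_wet - m_dry) / m_dry * 100
m_wet - m_dry = 173.0 - 116.0 = 57.0 g
w = 57.0 / 116.0 * 100
w = 49.14 %


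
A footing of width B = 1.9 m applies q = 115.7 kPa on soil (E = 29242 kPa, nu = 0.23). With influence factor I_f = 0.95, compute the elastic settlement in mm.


Using Se = q * B * (1 - nu^2) * I_f / E
1 - nu^2 = 1 - 0.23^2 = 0.9471
Se = 115.7 * 1.9 * 0.9471 * 0.95 / 29242
Se = 0.006764 m
Convert to mm: Se = 0.006764 * 1000 = 6.764 mm


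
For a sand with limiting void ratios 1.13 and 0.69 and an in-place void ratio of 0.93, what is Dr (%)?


Using Dr = (e_max - e) / (e_max - e_min) * 100
e_max - e = 1.13 - 0.93 = 0.2
e_max - e_min = 1.13 - 0.69 = 0.44
Dr = 0.2 / 0.44 * 100
Dr = 45.45 %


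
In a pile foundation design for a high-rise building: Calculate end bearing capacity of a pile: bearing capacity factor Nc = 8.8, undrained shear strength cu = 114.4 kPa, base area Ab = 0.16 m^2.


Using Qb = Nc * cu * Ab
Qb = 8.8 * 114.4 * 0.16
Qb = 161.08 kN


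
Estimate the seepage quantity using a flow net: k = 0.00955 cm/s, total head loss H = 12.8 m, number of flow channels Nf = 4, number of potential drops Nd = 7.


Result: 0.0006985 m^3/s per m

Derivation:
Convert k to m/s for unit consistency with H:
k = 0.00955 cm/s = 0.00955 / 100 m/s = 9.55e-05 m/s
Using q = k * H * Nf / Nd
Nf / Nd = 4 / 7 = 0.5714
q = 9.55e-05 * 12.8 * 0.5714
q = 0.0006985 m^3/s per m


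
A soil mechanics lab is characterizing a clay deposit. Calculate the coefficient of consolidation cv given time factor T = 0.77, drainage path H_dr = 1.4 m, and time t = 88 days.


Using cv = T * H_dr^2 / t
H_dr^2 = 1.4^2 = 1.96
cv = 0.77 * 1.96 / 88
cv = 0.01715 m^2/day


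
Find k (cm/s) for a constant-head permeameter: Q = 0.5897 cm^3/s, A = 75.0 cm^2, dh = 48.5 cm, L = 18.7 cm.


Compute hydraulic gradient:
i = dh / L = 48.5 / 18.7 = 2.59358
Then apply Darcy's law:
k = Q / (A * i)
k = 0.5897 / (75.0 * 2.59358)
k = 0.5897 / 194.519
k = 0.003032 cm/s


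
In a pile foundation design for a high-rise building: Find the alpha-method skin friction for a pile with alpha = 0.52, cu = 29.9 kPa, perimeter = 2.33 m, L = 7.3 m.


Result: 264.46 kN

Derivation:
Using Qs = alpha * cu * perimeter * L
Qs = 0.52 * 29.9 * 2.33 * 7.3
Qs = 264.46 kN


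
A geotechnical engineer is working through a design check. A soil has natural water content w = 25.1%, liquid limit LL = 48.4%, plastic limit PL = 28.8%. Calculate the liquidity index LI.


First compute the plasticity index:
PI = LL - PL = 48.4 - 28.8 = 19.6
Then compute the liquidity index:
LI = (w - PL) / PI
LI = (25.1 - 28.8) / 19.6
LI = -0.189


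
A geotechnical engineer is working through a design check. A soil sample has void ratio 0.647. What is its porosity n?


Using the relation n = e / (1 + e)
n = 0.647 / (1 + 0.647)
n = 0.647 / 1.647
n = 0.3928


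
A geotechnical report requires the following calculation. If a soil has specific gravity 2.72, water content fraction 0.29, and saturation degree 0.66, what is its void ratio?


Using the relation e = Gs * w / S
e = 2.72 * 0.29 / 0.66
e = 1.1952


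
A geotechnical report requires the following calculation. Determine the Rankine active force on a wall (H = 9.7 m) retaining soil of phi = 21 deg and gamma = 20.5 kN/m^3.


Compute active earth pressure coefficient:
Ka = tan^2(45 - phi/2) = tan^2(34.5) = 0.472355
Compute active force:
Pa = 0.5 * Ka * gamma * H^2
Pa = 0.5 * 0.472355 * 20.5 * 9.7^2
Pa = 455.55 kN/m


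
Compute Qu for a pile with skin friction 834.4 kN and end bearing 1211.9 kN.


Result: 2046.3 kN

Derivation:
Using Qu = Qf + Qb
Qu = 834.4 + 1211.9
Qu = 2046.3 kN


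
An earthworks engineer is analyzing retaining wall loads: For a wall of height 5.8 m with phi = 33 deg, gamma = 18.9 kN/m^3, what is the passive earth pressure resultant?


Result: 1078.35 kN/m

Derivation:
Compute passive earth pressure coefficient:
Kp = tan^2(45 + phi/2) = tan^2(61.5) = 3.39212
Compute passive force:
Pp = 0.5 * Kp * gamma * H^2
Pp = 0.5 * 3.39212 * 18.9 * 5.8^2
Pp = 1078.35 kN/m


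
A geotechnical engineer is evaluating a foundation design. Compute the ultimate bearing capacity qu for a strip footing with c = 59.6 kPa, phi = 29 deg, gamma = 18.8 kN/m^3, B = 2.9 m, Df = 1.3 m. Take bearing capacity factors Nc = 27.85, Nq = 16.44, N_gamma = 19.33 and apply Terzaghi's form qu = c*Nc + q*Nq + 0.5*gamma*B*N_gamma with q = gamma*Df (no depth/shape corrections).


Compute qu = c*Nc + gamma*Df*Nq + 0.5*gamma*B*N_gamma
Term 1: 59.6 * 27.85 = 1659.86
Term 2: 18.8 * 1.3 * 16.44 = 401.7936
Term 3: 0.5 * 18.8 * 2.9 * 19.33 = 526.9358
qu = 1659.86 + 401.7936 + 526.9358
qu = 2588.59 kPa


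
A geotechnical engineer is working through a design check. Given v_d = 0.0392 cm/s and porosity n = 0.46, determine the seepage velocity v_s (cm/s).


Using v_s = v_d / n
v_s = 0.0392 / 0.46
v_s = 0.08522 cm/s


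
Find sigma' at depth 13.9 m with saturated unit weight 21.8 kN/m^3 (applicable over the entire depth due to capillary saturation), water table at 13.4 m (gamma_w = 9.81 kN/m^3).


Result: 298.12 kPa

Derivation:
Total stress = gamma_sat * depth
sigma = 21.8 * 13.9 = 303.02 kPa
Pore water pressure u = gamma_w * (depth - d_wt)
u = 9.81 * (13.9 - 13.4) = 4.905 kPa
Effective stress = sigma - u
sigma' = 303.02 - 4.905 = 298.12 kPa


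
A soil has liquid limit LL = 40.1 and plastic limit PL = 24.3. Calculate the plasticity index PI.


Using PI = LL - PL
PI = 40.1 - 24.3
PI = 15.8


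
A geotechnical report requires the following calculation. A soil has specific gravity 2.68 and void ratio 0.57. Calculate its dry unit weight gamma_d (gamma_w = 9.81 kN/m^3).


Using gamma_d = Gs * gamma_w / (1 + e)
gamma_d = 2.68 * 9.81 / (1 + 0.57)
gamma_d = 2.68 * 9.81 / 1.57
gamma_d = 16.746 kN/m^3


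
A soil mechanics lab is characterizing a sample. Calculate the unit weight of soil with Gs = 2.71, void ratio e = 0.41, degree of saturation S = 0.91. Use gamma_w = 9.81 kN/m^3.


Using gamma = gamma_w * (Gs + S*e) / (1 + e)
Numerator: Gs + S*e = 2.71 + 0.91*0.41 = 3.0831
Denominator: 1 + e = 1 + 0.41 = 1.41
gamma = 9.81 * 3.0831 / 1.41
gamma = 21.451 kN/m^3


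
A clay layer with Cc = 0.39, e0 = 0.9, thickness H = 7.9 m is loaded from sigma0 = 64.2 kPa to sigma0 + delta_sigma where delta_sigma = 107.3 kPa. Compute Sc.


Using Sc = Cc * H / (1 + e0) * log10((sigma0 + delta_sigma) / sigma0)
Stress ratio = (64.2 + 107.3) / 64.2 = 2.67134
log10(2.67134) = 0.426729
Cc * H / (1 + e0) = 0.39 * 7.9 / (1 + 0.9) = 1.62158
Sc = 1.62158 * 0.426729
Sc = 0.692 m


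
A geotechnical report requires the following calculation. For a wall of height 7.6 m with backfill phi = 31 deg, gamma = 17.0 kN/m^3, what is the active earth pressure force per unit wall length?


Compute active earth pressure coefficient:
Ka = tan^2(45 - phi/2) = tan^2(29.5) = 0.320099
Compute active force:
Pa = 0.5 * Ka * gamma * H^2
Pa = 0.5 * 0.320099 * 17.0 * 7.6^2
Pa = 157.16 kN/m


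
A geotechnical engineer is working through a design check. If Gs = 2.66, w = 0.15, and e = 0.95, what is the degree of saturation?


Result: 0.42

Derivation:
Using S = Gs * w / e
S = 2.66 * 0.15 / 0.95
S = 0.42


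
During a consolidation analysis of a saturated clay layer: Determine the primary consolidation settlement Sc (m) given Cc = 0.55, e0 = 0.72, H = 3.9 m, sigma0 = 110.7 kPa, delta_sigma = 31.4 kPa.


Using Sc = Cc * H / (1 + e0) * log10((sigma0 + delta_sigma) / sigma0)
Stress ratio = (110.7 + 31.4) / 110.7 = 1.28365
log10(1.28365) = 0.108446
Cc * H / (1 + e0) = 0.55 * 3.9 / (1 + 0.72) = 1.24709
Sc = 1.24709 * 0.108446
Sc = 0.1352 m


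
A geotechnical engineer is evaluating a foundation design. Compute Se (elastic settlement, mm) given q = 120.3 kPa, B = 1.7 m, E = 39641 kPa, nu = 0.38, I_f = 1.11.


Using Se = q * B * (1 - nu^2) * I_f / E
1 - nu^2 = 1 - 0.38^2 = 0.8556
Se = 120.3 * 1.7 * 0.8556 * 1.11 / 39641
Se = 0.004900 m
Convert to mm: Se = 0.004900 * 1000 = 4.9 mm


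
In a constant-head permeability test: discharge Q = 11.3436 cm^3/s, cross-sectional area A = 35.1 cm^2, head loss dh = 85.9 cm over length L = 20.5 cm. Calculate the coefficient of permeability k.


Compute hydraulic gradient:
i = dh / L = 85.9 / 20.5 = 4.19024
Then apply Darcy's law:
k = Q / (A * i)
k = 11.3436 / (35.1 * 4.19024)
k = 11.3436 / 147.078
k = 0.077127 cm/s


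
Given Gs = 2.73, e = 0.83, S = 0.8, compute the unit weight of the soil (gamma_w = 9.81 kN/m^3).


Using gamma = gamma_w * (Gs + S*e) / (1 + e)
Numerator: Gs + S*e = 2.73 + 0.8*0.83 = 3.394
Denominator: 1 + e = 1 + 0.83 = 1.83
gamma = 9.81 * 3.394 / 1.83
gamma = 18.194 kN/m^3


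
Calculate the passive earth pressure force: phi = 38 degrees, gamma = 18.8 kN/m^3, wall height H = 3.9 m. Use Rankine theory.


Result: 601.03 kN/m

Derivation:
Compute passive earth pressure coefficient:
Kp = tan^2(45 + phi/2) = tan^2(64.0) = 4.203746
Compute passive force:
Pp = 0.5 * Kp * gamma * H^2
Pp = 0.5 * 4.203746 * 18.8 * 3.9^2
Pp = 601.03 kN/m


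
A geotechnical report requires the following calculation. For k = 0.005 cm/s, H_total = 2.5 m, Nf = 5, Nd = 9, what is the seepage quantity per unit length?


Convert k to m/s for unit consistency with H:
k = 0.005 cm/s = 0.005 / 100 m/s = 5e-05 m/s
Using q = k * H * Nf / Nd
Nf / Nd = 5 / 9 = 0.5556
q = 5e-05 * 2.5 * 0.5556
q = 6.944e-05 m^3/s per m


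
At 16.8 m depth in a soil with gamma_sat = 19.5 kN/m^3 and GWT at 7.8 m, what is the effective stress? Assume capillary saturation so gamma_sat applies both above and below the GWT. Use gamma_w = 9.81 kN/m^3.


Result: 239.31 kPa

Derivation:
Total stress = gamma_sat * depth
sigma = 19.5 * 16.8 = 327.6 kPa
Pore water pressure u = gamma_w * (depth - d_wt)
u = 9.81 * (16.8 - 7.8) = 88.29 kPa
Effective stress = sigma - u
sigma' = 327.6 - 88.29 = 239.31 kPa


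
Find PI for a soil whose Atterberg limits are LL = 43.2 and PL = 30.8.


Result: 12.4

Derivation:
Using PI = LL - PL
PI = 43.2 - 30.8
PI = 12.4


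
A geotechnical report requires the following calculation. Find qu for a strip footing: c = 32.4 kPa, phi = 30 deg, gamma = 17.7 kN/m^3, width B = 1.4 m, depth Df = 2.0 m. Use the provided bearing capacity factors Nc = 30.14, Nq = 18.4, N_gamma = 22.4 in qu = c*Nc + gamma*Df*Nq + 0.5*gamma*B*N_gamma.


Result: 1905.43 kPa

Derivation:
Compute qu = c*Nc + gamma*Df*Nq + 0.5*gamma*B*N_gamma
Term 1: 32.4 * 30.14 = 976.536
Term 2: 17.7 * 2.0 * 18.4 = 651.36
Term 3: 0.5 * 17.7 * 1.4 * 22.4 = 277.536
qu = 976.536 + 651.36 + 277.536
qu = 1905.43 kPa


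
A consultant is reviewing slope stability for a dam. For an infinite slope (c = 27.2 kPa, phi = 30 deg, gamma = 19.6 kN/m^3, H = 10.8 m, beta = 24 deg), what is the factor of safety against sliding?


Result: 1.643

Derivation:
Using Fs = c / (gamma*H*sin(beta)*cos(beta)) + tan(phi)/tan(beta)
Cohesion contribution = 27.2 / (19.6*10.8*sin(24)*cos(24))
Cohesion contribution = 0.345816
Friction contribution = tan(30)/tan(24) = 1.29675
Fs = 0.345816 + 1.29675
Fs = 1.643


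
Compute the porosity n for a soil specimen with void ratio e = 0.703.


Using the relation n = e / (1 + e)
n = 0.703 / (1 + 0.703)
n = 0.703 / 1.703
n = 0.4128


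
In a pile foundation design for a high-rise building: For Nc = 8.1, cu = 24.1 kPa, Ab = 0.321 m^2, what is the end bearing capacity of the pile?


Result: 62.66 kN

Derivation:
Using Qb = Nc * cu * Ab
Qb = 8.1 * 24.1 * 0.321
Qb = 62.66 kN


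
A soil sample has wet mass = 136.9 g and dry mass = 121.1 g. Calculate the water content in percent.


Result: 13.05 %

Derivation:
Using w = (m_wet - m_dry) / m_dry * 100
m_wet - m_dry = 136.9 - 121.1 = 15.8 g
w = 15.8 / 121.1 * 100
w = 13.05 %


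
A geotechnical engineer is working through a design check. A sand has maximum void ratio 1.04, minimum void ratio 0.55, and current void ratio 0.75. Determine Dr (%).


Using Dr = (e_max - e) / (e_max - e_min) * 100
e_max - e = 1.04 - 0.75 = 0.29
e_max - e_min = 1.04 - 0.55 = 0.49
Dr = 0.29 / 0.49 * 100
Dr = 59.18 %


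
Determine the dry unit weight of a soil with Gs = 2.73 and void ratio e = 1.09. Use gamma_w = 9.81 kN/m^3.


Result: 12.814 kN/m^3

Derivation:
Using gamma_d = Gs * gamma_w / (1 + e)
gamma_d = 2.73 * 9.81 / (1 + 1.09)
gamma_d = 2.73 * 9.81 / 2.09
gamma_d = 12.814 kN/m^3


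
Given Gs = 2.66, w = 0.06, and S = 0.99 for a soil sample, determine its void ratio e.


Result: 0.1612

Derivation:
Using the relation e = Gs * w / S
e = 2.66 * 0.06 / 0.99
e = 0.1612


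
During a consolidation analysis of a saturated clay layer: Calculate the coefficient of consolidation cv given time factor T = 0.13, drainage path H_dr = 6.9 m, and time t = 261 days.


Using cv = T * H_dr^2 / t
H_dr^2 = 6.9^2 = 47.61
cv = 0.13 * 47.61 / 261
cv = 0.02371 m^2/day


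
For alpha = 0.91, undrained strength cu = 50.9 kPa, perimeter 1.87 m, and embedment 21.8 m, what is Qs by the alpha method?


Using Qs = alpha * cu * perimeter * L
Qs = 0.91 * 50.9 * 1.87 * 21.8
Qs = 1888.24 kN


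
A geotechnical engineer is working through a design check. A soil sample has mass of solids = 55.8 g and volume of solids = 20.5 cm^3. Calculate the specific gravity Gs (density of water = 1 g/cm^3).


Result: 2.722

Derivation:
Using Gs = m_s / (V_s * rho_w)
Since rho_w = 1 g/cm^3:
Gs = 55.8 / 20.5
Gs = 2.722


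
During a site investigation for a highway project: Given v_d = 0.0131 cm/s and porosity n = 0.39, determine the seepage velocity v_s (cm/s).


Using v_s = v_d / n
v_s = 0.0131 / 0.39
v_s = 0.03359 cm/s


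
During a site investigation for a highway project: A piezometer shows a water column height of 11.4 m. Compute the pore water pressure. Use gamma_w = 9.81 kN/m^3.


Using u = gamma_w * h_w
u = 9.81 * 11.4
u = 111.83 kPa


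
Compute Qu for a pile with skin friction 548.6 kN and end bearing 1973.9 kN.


Result: 2522.5 kN

Derivation:
Using Qu = Qf + Qb
Qu = 548.6 + 1973.9
Qu = 2522.5 kN


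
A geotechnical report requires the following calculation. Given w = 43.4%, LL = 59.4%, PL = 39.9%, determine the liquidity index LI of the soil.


Result: 0.179

Derivation:
First compute the plasticity index:
PI = LL - PL = 59.4 - 39.9 = 19.5
Then compute the liquidity index:
LI = (w - PL) / PI
LI = (43.4 - 39.9) / 19.5
LI = 0.179


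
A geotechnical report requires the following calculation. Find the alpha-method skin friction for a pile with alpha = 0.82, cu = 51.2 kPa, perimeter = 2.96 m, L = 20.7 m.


Result: 2572.44 kN

Derivation:
Using Qs = alpha * cu * perimeter * L
Qs = 0.82 * 51.2 * 2.96 * 20.7
Qs = 2572.44 kN


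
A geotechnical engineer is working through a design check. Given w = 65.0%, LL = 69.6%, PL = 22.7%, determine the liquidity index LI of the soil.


First compute the plasticity index:
PI = LL - PL = 69.6 - 22.7 = 46.9
Then compute the liquidity index:
LI = (w - PL) / PI
LI = (65.0 - 22.7) / 46.9
LI = 0.902


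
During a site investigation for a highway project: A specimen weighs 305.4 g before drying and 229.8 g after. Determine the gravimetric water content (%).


Using w = (m_wet - m_dry) / m_dry * 100
m_wet - m_dry = 305.4 - 229.8 = 75.6 g
w = 75.6 / 229.8 * 100
w = 32.9 %


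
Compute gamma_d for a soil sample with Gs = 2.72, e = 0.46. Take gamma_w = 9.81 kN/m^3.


Using gamma_d = Gs * gamma_w / (1 + e)
gamma_d = 2.72 * 9.81 / (1 + 0.46)
gamma_d = 2.72 * 9.81 / 1.46
gamma_d = 18.276 kN/m^3


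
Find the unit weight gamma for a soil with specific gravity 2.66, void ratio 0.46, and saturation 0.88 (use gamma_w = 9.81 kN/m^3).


Using gamma = gamma_w * (Gs + S*e) / (1 + e)
Numerator: Gs + S*e = 2.66 + 0.88*0.46 = 3.0648
Denominator: 1 + e = 1 + 0.46 = 1.46
gamma = 9.81 * 3.0648 / 1.46
gamma = 20.593 kN/m^3


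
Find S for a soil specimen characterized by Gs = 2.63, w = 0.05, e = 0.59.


Using S = Gs * w / e
S = 2.63 * 0.05 / 0.59
S = 0.2229


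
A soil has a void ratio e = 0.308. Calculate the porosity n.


Using the relation n = e / (1 + e)
n = 0.308 / (1 + 0.308)
n = 0.308 / 1.308
n = 0.2355


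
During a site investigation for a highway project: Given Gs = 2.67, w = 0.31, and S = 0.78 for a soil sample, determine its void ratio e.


Using the relation e = Gs * w / S
e = 2.67 * 0.31 / 0.78
e = 1.0612


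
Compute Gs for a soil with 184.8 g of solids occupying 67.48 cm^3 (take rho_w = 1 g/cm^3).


Result: 2.739

Derivation:
Using Gs = m_s / (V_s * rho_w)
Since rho_w = 1 g/cm^3:
Gs = 184.8 / 67.48
Gs = 2.739


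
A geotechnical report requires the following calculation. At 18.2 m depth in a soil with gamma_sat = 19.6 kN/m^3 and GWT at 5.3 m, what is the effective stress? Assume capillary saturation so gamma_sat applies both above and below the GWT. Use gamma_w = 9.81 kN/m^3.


Result: 230.17 kPa

Derivation:
Total stress = gamma_sat * depth
sigma = 19.6 * 18.2 = 356.72 kPa
Pore water pressure u = gamma_w * (depth - d_wt)
u = 9.81 * (18.2 - 5.3) = 126.549 kPa
Effective stress = sigma - u
sigma' = 356.72 - 126.549 = 230.17 kPa


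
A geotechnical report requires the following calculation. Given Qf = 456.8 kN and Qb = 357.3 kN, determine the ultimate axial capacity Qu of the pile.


Result: 814.1 kN

Derivation:
Using Qu = Qf + Qb
Qu = 456.8 + 357.3
Qu = 814.1 kN


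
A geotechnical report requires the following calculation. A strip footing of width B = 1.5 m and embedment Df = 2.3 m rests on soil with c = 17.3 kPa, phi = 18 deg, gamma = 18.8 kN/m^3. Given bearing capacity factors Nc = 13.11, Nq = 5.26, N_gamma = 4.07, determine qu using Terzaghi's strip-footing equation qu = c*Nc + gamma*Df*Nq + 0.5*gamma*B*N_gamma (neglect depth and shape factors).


Result: 511.63 kPa

Derivation:
Compute qu = c*Nc + gamma*Df*Nq + 0.5*gamma*B*N_gamma
Term 1: 17.3 * 13.11 = 226.803
Term 2: 18.8 * 2.3 * 5.26 = 227.4424
Term 3: 0.5 * 18.8 * 1.5 * 4.07 = 57.387
qu = 226.803 + 227.4424 + 57.387
qu = 511.63 kPa


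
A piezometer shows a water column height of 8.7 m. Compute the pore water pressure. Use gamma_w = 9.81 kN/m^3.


Result: 85.35 kPa

Derivation:
Using u = gamma_w * h_w
u = 9.81 * 8.7
u = 85.35 kPa


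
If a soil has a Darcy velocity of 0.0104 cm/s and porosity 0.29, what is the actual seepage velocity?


Result: 0.03586 cm/s

Derivation:
Using v_s = v_d / n
v_s = 0.0104 / 0.29
v_s = 0.03586 cm/s


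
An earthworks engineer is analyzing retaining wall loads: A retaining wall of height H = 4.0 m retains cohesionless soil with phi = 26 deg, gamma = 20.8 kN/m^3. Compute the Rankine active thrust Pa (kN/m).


Compute active earth pressure coefficient:
Ka = tan^2(45 - phi/2) = tan^2(32.0) = 0.390462
Compute active force:
Pa = 0.5 * Ka * gamma * H^2
Pa = 0.5 * 0.390462 * 20.8 * 4.0^2
Pa = 64.97 kN/m


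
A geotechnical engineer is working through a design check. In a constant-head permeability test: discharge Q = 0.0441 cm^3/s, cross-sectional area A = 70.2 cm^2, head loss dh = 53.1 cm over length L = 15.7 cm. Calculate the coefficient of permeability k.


Result: 0.000186 cm/s

Derivation:
Compute hydraulic gradient:
i = dh / L = 53.1 / 15.7 = 3.38217
Then apply Darcy's law:
k = Q / (A * i)
k = 0.0441 / (70.2 * 3.38217)
k = 0.0441 / 237.428
k = 0.000186 cm/s


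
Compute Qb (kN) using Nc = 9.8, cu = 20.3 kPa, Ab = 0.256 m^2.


Using Qb = Nc * cu * Ab
Qb = 9.8 * 20.3 * 0.256
Qb = 50.93 kN


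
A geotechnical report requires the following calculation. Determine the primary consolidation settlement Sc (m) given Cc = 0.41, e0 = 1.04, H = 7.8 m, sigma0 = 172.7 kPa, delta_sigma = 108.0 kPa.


Using Sc = Cc * H / (1 + e0) * log10((sigma0 + delta_sigma) / sigma0)
Stress ratio = (172.7 + 108.0) / 172.7 = 1.62536
log10(1.62536) = 0.21095
Cc * H / (1 + e0) = 0.41 * 7.8 / (1 + 1.04) = 1.56765
Sc = 1.56765 * 0.21095
Sc = 0.3307 m


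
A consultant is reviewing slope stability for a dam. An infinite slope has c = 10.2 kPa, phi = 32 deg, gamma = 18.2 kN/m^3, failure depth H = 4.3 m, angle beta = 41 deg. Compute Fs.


Using Fs = c / (gamma*H*sin(beta)*cos(beta)) + tan(phi)/tan(beta)
Cohesion contribution = 10.2 / (18.2*4.3*sin(41)*cos(41))
Cohesion contribution = 0.263231
Friction contribution = tan(32)/tan(41) = 0.71883
Fs = 0.263231 + 0.71883
Fs = 0.982


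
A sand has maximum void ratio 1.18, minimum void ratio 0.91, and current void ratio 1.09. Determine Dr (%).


Using Dr = (e_max - e) / (e_max - e_min) * 100
e_max - e = 1.18 - 1.09 = 0.09
e_max - e_min = 1.18 - 0.91 = 0.27
Dr = 0.09 / 0.27 * 100
Dr = 33.33 %


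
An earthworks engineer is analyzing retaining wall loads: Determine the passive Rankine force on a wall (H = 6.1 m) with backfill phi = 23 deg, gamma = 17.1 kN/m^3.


Compute passive earth pressure coefficient:
Kp = tan^2(45 + phi/2) = tan^2(56.5) = 2.282623
Compute passive force:
Pp = 0.5 * Kp * gamma * H^2
Pp = 0.5 * 2.282623 * 17.1 * 6.1^2
Pp = 726.21 kN/m


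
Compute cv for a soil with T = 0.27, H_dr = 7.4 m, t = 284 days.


Using cv = T * H_dr^2 / t
H_dr^2 = 7.4^2 = 54.76
cv = 0.27 * 54.76 / 284
cv = 0.05206 m^2/day


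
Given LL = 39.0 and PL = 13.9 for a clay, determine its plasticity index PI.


Using PI = LL - PL
PI = 39.0 - 13.9
PI = 25.1


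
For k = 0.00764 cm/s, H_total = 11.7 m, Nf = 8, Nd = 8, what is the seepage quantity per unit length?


Convert k to m/s for unit consistency with H:
k = 0.00764 cm/s = 0.00764 / 100 m/s = 7.64e-05 m/s
Using q = k * H * Nf / Nd
Nf / Nd = 8 / 8 = 1.0
q = 7.64e-05 * 11.7 * 1.0
q = 0.0008939 m^3/s per m


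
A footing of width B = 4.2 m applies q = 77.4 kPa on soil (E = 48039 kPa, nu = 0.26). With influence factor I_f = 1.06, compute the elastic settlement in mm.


Result: 6.688 mm

Derivation:
Using Se = q * B * (1 - nu^2) * I_f / E
1 - nu^2 = 1 - 0.26^2 = 0.9324
Se = 77.4 * 4.2 * 0.9324 * 1.06 / 48039
Se = 0.006688 m
Convert to mm: Se = 0.006688 * 1000 = 6.688 mm


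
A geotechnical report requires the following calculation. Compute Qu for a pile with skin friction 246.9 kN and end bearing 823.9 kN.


Result: 1070.8 kN

Derivation:
Using Qu = Qf + Qb
Qu = 246.9 + 823.9
Qu = 1070.8 kN


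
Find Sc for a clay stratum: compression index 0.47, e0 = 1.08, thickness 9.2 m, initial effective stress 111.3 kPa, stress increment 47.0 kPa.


Result: 0.318 m

Derivation:
Using Sc = Cc * H / (1 + e0) * log10((sigma0 + delta_sigma) / sigma0)
Stress ratio = (111.3 + 47.0) / 111.3 = 1.42228
log10(1.42228) = 0.152986
Cc * H / (1 + e0) = 0.47 * 9.2 / (1 + 1.08) = 2.07885
Sc = 2.07885 * 0.152986
Sc = 0.318 m


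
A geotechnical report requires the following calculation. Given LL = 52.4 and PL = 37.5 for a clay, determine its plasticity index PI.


Using PI = LL - PL
PI = 52.4 - 37.5
PI = 14.9


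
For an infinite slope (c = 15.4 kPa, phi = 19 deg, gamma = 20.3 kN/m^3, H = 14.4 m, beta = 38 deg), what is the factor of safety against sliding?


Using Fs = c / (gamma*H*sin(beta)*cos(beta)) + tan(phi)/tan(beta)
Cohesion contribution = 15.4 / (20.3*14.4*sin(38)*cos(38))
Cohesion contribution = 0.10859
Friction contribution = tan(19)/tan(38) = 0.440719
Fs = 0.10859 + 0.440719
Fs = 0.549


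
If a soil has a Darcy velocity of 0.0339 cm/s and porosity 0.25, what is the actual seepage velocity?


Result: 0.1356 cm/s

Derivation:
Using v_s = v_d / n
v_s = 0.0339 / 0.25
v_s = 0.1356 cm/s


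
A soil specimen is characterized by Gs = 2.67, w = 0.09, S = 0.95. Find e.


Result: 0.2529

Derivation:
Using the relation e = Gs * w / S
e = 2.67 * 0.09 / 0.95
e = 0.2529


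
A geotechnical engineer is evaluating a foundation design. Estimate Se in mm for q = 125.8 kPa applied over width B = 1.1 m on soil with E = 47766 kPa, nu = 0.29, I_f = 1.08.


Result: 2.866 mm

Derivation:
Using Se = q * B * (1 - nu^2) * I_f / E
1 - nu^2 = 1 - 0.29^2 = 0.9159
Se = 125.8 * 1.1 * 0.9159 * 1.08 / 47766
Se = 0.002866 m
Convert to mm: Se = 0.002866 * 1000 = 2.866 mm
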